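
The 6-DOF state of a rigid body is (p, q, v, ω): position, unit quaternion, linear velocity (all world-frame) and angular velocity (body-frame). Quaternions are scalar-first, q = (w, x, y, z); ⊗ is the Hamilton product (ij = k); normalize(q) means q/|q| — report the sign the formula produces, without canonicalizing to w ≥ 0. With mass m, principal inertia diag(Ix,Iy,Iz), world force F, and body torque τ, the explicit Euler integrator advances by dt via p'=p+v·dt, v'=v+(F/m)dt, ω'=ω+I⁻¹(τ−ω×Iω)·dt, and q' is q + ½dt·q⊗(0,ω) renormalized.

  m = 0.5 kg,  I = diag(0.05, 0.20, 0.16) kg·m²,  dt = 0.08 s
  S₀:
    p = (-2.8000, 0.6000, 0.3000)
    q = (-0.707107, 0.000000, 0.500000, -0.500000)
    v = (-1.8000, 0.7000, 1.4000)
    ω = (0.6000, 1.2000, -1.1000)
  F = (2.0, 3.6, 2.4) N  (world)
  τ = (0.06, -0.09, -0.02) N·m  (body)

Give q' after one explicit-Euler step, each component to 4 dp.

q' = (-0.7513, -0.0149, 0.4530, -0.4797)

2q̇ = q⊗(0,ω) = (-1.1500000, -0.3742642, -1.1485284, 0.4778177)
q' = normalize(q + ½dt·q⊗(0,ω)) = (-0.7513, -0.0149, 0.4530, -0.4797)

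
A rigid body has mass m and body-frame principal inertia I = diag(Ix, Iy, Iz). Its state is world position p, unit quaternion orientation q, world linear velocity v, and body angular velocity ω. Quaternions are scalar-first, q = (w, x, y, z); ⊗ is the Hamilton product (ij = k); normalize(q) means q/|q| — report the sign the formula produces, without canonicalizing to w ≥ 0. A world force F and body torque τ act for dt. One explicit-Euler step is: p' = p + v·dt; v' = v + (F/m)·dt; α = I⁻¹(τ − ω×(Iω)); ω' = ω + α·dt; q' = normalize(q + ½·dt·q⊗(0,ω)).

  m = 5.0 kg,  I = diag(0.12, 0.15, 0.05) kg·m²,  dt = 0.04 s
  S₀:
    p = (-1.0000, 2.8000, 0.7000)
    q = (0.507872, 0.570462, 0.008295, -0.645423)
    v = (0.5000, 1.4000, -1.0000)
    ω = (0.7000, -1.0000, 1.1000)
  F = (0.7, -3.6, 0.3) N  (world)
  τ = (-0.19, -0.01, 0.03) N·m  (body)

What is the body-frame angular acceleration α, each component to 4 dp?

α = (-2.5000, -0.4260, 1.0200)

gyro term ω×Iω = (0.1100, 0.0539, -0.0210)
(τ − ω×Iω)/I = (-2.5000, -0.4260, 1.0200)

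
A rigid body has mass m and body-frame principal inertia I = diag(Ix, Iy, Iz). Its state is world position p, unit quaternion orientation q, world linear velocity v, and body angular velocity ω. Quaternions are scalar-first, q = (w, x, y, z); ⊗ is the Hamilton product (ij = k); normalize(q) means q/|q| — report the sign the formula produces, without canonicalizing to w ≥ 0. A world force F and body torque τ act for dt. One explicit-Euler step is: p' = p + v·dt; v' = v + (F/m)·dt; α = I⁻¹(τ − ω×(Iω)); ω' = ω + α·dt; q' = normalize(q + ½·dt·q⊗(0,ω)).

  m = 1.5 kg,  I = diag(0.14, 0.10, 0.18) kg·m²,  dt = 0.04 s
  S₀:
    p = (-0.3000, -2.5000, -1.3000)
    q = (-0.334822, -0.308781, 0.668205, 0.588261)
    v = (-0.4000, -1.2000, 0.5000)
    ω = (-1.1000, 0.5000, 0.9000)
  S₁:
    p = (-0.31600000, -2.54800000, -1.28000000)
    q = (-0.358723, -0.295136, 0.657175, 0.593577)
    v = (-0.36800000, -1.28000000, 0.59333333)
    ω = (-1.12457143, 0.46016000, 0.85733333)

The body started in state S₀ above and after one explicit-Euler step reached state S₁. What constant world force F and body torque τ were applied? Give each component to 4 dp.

Δv = v₁−v₀ = (0.03200000, -0.08000000, 0.09333333)
F = m·Δv/dt = (1.2000, -3.0000, 3.5000)
ω₁ − ω₀ = (-0.02457143, -0.03984000, -0.04266667)
precession coupling = (0.0360, 0.0396, 0.0220)
I·α + gyro = (-0.0500, -0.0600, -0.1700)

F = (1.2000, -3.0000, 3.5000)
τ = (-0.0500, -0.0600, -0.1700)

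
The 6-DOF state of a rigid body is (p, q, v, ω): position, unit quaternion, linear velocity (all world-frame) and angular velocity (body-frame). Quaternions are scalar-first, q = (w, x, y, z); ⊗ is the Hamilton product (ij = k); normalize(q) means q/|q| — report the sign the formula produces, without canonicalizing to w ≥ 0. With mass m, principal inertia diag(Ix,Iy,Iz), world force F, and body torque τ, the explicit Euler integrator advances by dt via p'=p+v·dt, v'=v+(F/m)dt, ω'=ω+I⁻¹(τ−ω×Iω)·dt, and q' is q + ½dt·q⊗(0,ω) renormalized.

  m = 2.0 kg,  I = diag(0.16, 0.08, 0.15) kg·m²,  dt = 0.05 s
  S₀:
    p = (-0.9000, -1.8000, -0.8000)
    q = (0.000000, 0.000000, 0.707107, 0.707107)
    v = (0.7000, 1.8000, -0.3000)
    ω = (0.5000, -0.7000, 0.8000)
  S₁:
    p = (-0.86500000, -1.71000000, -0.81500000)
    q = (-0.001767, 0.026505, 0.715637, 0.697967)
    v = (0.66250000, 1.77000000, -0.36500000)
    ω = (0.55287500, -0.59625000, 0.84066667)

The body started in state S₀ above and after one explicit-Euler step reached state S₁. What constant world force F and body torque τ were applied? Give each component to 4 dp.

Δv = v₁−v₀ = (-0.03750000, -0.03000000, -0.06500000)
m·(v₁−v₀)/dt = (-1.5000, -1.2000, -2.6000)
rate change Δω = (0.05287500, 0.10375000, 0.04066667)
τ = I·(Δω/dt) + ω₀×(Iω₀) = (0.1300, 0.1700, 0.1500)

F = (-1.5000, -1.2000, -2.6000)
τ = (0.1300, 0.1700, 0.1500)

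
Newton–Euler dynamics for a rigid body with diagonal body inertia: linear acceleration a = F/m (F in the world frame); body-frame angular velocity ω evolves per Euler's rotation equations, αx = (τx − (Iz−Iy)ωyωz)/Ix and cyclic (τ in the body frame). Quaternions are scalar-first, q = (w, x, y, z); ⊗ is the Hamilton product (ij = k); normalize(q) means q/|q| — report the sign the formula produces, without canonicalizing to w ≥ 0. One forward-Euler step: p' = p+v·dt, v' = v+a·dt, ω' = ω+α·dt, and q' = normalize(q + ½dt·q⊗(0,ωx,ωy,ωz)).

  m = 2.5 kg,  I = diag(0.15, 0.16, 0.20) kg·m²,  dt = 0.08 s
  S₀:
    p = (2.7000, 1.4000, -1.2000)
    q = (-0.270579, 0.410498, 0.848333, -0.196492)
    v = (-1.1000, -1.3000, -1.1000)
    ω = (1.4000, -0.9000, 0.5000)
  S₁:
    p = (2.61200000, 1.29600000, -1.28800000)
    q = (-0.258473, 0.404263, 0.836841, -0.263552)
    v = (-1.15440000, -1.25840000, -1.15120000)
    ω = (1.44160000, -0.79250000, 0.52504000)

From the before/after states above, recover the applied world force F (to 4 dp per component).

velocity change Δv = (-0.05440000, 0.04160000, -0.05120000)
applied force F = (-1.7000, 1.3000, -1.6000)

F = (-1.7000, 1.3000, -1.6000)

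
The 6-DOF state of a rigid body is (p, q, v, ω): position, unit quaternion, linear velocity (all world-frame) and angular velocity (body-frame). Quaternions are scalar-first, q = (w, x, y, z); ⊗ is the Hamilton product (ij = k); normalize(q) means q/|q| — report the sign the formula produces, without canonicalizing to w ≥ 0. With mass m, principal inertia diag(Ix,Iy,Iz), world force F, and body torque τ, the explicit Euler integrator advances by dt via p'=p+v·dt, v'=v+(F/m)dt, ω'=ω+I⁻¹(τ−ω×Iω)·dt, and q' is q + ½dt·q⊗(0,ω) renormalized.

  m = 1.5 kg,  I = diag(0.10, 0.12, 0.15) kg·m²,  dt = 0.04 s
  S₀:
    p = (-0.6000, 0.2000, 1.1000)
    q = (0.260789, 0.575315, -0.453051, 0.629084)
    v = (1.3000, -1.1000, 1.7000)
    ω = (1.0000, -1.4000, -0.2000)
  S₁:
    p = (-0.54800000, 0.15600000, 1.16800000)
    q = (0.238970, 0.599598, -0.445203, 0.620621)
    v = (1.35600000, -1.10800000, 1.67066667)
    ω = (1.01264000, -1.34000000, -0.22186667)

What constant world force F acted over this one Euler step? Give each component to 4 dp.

velocity change Δv = (0.05600000, -0.00800000, -0.02933333)
m·(v₁−v₀)/dt = (2.1000, -0.3000, -1.1000)

F = (2.1000, -0.3000, -1.1000)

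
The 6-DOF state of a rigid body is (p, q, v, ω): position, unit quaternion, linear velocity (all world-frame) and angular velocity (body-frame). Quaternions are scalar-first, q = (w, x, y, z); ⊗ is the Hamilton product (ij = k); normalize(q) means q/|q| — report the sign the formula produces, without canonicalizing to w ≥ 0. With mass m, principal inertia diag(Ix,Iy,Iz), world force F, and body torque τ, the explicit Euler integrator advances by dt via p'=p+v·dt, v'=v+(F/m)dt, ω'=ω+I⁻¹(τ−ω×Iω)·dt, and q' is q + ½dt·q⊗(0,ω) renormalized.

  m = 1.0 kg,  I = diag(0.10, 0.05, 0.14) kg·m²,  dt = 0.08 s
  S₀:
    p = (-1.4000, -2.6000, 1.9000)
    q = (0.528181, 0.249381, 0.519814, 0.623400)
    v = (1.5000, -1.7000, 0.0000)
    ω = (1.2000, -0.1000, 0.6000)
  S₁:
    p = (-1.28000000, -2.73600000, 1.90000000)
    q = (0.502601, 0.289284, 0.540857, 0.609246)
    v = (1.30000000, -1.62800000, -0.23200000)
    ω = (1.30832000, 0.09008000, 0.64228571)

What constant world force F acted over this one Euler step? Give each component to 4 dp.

v₁ − v₀ = (-0.20000000, 0.07200000, -0.23200000)
F = m·Δv/dt = (-2.5000, 0.9000, -2.9000)

F = (-2.5000, 0.9000, -2.9000)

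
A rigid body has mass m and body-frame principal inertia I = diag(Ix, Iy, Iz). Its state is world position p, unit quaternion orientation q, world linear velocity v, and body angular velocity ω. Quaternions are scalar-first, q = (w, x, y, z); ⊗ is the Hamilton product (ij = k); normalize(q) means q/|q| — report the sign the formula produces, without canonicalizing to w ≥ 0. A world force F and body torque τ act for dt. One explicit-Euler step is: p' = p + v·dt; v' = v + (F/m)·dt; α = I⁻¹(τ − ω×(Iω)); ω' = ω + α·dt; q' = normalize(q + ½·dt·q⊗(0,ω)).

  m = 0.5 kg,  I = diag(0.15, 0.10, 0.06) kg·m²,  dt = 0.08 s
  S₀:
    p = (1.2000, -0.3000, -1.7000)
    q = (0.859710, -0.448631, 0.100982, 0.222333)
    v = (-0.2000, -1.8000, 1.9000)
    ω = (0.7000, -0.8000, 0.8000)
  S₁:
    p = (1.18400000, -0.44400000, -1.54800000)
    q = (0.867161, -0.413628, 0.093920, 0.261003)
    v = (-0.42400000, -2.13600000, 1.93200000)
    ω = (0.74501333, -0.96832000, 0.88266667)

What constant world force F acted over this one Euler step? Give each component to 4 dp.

Δv = v₁−v₀ = (-0.22400000, -0.33600000, 0.03200000)
F = m·Δv/dt = (-1.4000, -2.1000, 0.2000)

F = (-1.4000, -2.1000, 0.2000)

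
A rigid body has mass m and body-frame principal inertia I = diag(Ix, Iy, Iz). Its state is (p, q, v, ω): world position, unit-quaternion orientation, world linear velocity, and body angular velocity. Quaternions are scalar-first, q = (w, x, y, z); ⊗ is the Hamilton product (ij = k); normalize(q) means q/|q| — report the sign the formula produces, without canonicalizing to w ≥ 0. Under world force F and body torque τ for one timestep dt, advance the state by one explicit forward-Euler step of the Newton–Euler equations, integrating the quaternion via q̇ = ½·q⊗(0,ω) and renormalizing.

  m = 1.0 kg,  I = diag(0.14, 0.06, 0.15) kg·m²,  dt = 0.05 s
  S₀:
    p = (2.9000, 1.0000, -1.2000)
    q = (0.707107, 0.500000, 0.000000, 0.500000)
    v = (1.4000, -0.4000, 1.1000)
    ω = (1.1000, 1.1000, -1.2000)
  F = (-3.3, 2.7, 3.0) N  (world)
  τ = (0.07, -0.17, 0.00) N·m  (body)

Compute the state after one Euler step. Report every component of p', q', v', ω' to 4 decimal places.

linear accel F/m = (-3.3000, 2.7000, 3.0000)
p + v·dt = (2.9700, 0.9800, -1.1450)
new velocity v' = (1.2350, -0.2650, 1.2500)
gyro term ω×Iω = (-0.1188, 0.0132, -0.0968)
(τ − ω×Iω)/I = (1.3486, -3.0533, 0.6453)
new body rate ω' = (1.1674, 0.9473, -1.1677)
2q̇ = q⊗(0,ω) = (0.0500000, 0.2278177, 1.9278177, -0.2985284)
q + ½dt·q⊗(0,ω), renormalized = (0.7075, 0.5051, 0.0481, 0.4919)

p' = (2.9700, 0.9800, -1.1450)
q' = (0.7075, 0.5051, 0.0481, 0.4919)
v' = (1.2350, -0.2650, 1.2500)
ω' = (1.1674, 0.9473, -1.1677)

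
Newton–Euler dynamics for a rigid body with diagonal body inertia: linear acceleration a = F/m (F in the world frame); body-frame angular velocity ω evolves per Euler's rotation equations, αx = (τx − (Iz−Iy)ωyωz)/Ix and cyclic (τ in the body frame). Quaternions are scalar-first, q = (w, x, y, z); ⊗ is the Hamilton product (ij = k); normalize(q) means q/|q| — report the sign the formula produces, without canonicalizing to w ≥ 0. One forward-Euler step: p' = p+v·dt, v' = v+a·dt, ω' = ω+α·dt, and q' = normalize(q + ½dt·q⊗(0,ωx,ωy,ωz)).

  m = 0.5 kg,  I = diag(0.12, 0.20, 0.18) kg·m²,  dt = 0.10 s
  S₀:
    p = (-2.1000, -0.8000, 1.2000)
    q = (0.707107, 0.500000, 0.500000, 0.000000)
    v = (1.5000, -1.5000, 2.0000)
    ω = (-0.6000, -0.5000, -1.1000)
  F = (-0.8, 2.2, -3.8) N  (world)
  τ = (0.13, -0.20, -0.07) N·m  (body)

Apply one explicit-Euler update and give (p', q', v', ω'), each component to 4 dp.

α = I⁻¹(τ − ω×Iω) = (1.1750, -0.8020, -0.5222)
new body rate ω' = (-0.4825, -0.5802, -1.1522)
q⊗(0,ω) = (0.5500000, -0.9742642, 0.1964465, -0.7278177)
updated quaternion q' = (0.7329, 0.4503, 0.5087, -0.0363)
p' = p + v·dt = (-1.9500, -0.9500, 1.4000)
v + (F/m)dt = (1.3400, -1.0600, 1.2400)

p' = (-1.9500, -0.9500, 1.4000)
q' = (0.7329, 0.4503, 0.5087, -0.0363)
v' = (1.3400, -1.0600, 1.2400)
ω' = (-0.4825, -0.5802, -1.1522)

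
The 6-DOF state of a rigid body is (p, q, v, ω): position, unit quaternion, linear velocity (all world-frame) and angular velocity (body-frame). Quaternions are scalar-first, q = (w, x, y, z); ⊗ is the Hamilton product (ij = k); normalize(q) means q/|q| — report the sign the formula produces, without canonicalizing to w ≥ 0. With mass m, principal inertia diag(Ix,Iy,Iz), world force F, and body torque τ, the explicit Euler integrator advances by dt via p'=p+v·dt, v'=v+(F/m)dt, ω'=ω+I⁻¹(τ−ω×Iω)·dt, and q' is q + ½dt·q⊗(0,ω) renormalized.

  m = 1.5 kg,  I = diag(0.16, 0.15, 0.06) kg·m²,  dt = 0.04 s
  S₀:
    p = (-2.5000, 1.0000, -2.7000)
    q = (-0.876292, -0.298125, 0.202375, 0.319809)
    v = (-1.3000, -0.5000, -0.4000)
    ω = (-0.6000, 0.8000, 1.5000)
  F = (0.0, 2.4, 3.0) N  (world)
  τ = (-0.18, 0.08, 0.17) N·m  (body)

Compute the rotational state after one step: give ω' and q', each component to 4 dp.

precession coupling ω×(Iω) = (-0.1080, -0.0900, 0.0048)
(τ − ω×Iω)/I = (-0.4500, 1.1333, 2.7533)
new body rate ω' = (-0.6180, 0.8453, 1.6101)
2q̇ = q⊗(0,ω) = (-0.8204885, 0.5734905, -0.4457315, -1.4315130)
updated quaternion q' = (-0.8921, -0.2865, 0.1933, 0.2910)

ω' = (-0.6180, 0.8453, 1.6101)
q' = (-0.8921, -0.2865, 0.1933, 0.2910)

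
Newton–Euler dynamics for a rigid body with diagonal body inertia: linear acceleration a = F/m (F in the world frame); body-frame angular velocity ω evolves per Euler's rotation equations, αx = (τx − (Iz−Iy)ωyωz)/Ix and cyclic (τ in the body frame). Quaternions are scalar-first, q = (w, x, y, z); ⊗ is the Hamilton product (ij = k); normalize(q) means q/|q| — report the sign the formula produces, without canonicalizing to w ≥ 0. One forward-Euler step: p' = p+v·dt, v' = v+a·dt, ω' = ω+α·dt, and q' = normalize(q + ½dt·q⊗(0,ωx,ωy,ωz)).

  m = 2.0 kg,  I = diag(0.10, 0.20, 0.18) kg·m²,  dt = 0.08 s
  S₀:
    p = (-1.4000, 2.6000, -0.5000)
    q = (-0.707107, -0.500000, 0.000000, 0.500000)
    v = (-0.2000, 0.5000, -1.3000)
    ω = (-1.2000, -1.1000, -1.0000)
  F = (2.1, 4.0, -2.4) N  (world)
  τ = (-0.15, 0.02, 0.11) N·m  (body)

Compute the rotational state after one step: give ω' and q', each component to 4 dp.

ω×(Iω) gyroscopic = (-0.0220, -0.0960, 0.1320)
(τ − ω×Iω)/I = (-1.2800, 0.5800, -0.1222)
new body rate ω' = (-1.3024, -1.0536, -1.0098)
2q̇ = q⊗(0,ω) = (-0.1000000, 1.3985284, -0.3221823, 1.2571070)
q' = normalize(q + ½dt·q⊗(0,ω)) = (-0.7090, -0.4428, -0.0128, 0.5487)

ω' = (-1.3024, -1.0536, -1.0098)
q' = (-0.7090, -0.4428, -0.0128, 0.5487)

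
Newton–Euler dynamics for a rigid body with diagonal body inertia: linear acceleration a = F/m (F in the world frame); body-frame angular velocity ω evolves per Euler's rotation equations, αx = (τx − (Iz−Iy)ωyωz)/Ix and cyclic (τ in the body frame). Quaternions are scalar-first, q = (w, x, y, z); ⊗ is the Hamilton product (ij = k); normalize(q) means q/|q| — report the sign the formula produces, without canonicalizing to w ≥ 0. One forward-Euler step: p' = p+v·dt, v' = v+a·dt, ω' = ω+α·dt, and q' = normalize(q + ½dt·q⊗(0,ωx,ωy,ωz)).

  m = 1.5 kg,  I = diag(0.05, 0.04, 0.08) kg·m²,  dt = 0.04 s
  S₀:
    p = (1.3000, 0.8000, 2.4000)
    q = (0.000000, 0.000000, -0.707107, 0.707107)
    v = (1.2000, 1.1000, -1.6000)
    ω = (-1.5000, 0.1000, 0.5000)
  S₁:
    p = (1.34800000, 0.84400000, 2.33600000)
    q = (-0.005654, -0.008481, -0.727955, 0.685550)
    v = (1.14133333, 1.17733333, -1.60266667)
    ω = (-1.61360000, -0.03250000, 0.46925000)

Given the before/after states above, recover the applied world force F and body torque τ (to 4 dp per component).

velocity change Δv = (-0.05866667, 0.07733333, -0.00266667)
applied force F = (-2.2000, 2.9000, -0.1000)
ω₁ − ω₀ = (-0.11360000, -0.13250000, -0.03075000)
precession coupling = (0.0020, 0.0225, 0.0015)
applied torque τ = (-0.1400, -0.1100, -0.0600)

F = (-2.2000, 2.9000, -0.1000)
τ = (-0.1400, -0.1100, -0.0600)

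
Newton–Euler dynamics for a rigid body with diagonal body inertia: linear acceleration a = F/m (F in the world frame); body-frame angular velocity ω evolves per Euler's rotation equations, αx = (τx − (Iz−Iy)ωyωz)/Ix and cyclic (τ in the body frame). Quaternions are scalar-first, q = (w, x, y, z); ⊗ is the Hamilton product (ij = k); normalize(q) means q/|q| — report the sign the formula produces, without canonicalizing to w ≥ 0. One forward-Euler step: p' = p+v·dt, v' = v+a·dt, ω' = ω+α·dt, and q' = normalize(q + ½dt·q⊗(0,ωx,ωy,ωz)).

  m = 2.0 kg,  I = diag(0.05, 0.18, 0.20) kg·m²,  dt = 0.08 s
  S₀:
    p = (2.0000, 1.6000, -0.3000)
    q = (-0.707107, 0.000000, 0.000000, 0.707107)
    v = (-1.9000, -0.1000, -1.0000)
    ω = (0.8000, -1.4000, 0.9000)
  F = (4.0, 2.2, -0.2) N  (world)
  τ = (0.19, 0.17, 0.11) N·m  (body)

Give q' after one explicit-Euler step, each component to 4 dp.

q' = (-0.7306, 0.0169, 0.0621, 0.6798)

2q̇ = q⊗(0,ω) = (-0.6363963, 0.4242642, 1.5556354, -0.6363963)
updated quaternion q' = (-0.7306, 0.0169, 0.0621, 0.6798)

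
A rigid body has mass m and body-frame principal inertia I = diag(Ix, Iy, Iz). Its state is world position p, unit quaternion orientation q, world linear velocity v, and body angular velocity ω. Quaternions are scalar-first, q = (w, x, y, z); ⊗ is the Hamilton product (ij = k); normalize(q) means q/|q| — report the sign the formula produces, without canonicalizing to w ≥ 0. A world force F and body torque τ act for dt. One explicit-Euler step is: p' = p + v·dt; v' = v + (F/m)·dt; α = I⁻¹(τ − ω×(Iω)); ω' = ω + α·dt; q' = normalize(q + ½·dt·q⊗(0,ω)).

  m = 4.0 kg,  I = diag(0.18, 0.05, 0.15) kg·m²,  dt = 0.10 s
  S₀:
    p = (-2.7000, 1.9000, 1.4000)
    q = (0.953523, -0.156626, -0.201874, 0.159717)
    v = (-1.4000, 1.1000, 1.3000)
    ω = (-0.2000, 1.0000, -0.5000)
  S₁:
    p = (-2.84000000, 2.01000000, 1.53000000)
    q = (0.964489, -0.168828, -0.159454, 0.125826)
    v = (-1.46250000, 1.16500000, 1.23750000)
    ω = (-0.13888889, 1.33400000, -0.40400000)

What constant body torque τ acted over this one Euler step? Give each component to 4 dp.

rate change Δω = (0.06111111, 0.33400000, 0.09600000)
gyro term ω₀×Iω₀ = (-0.0500, 0.0030, 0.0260)
I·α + gyro = (0.0600, 0.1700, 0.1700)

τ = (0.0600, 0.1700, 0.1700)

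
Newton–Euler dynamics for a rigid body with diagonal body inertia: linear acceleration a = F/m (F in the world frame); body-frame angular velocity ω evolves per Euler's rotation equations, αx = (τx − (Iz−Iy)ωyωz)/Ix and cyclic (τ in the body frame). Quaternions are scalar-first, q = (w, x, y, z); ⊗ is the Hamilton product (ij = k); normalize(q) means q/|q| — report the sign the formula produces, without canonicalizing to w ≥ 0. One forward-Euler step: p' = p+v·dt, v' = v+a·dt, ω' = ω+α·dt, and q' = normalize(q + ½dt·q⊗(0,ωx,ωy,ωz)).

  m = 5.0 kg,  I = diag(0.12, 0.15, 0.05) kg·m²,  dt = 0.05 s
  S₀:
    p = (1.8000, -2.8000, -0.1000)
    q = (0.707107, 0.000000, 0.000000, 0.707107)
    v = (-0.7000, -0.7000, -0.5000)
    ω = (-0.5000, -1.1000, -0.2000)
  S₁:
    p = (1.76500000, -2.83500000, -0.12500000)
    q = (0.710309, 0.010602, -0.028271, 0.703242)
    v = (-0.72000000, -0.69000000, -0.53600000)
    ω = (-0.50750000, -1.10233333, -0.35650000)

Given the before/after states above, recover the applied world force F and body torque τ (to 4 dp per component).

v₁ − v₀ = (-0.02000000, 0.01000000, -0.03600000)
F = m·Δv/dt = (-2.0000, 1.0000, -3.6000)
rate change Δω = (-0.00750000, -0.00233333, -0.15650000)
gyro term ω₀×Iω₀ = (-0.0220, 0.0070, 0.0165)
applied torque τ = (-0.0400, 0.0000, -0.1400)

F = (-2.0000, 1.0000, -3.6000)
τ = (-0.0400, 0.0000, -0.1400)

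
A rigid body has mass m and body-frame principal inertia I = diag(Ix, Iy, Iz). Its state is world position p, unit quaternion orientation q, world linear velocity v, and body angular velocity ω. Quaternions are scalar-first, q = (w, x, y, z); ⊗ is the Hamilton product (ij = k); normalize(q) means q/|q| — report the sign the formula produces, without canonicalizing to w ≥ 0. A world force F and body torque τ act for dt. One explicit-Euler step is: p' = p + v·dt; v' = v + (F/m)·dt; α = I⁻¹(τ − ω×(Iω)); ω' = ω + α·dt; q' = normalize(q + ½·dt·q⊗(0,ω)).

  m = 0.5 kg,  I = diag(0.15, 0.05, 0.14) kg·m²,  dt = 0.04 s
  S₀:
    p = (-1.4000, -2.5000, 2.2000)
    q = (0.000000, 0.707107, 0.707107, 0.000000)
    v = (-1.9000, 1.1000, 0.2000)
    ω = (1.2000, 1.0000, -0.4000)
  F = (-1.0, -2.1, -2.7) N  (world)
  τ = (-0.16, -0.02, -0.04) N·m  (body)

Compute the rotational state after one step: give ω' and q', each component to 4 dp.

ω' = (1.1669, 0.9878, -0.3771)
q' = (-0.0311, 0.7011, 0.7124, -0.0028)

gyro term ω×Iω = (-0.0360, -0.0048, -0.1200)
angular accel α = (-0.8267, -0.3040, 0.5714)
new body rate ω' = (1.1669, 0.9878, -0.3771)
Hamilton product q⊗(0,ω) = (-1.5556354, -0.2828428, 0.2828428, -0.1414214)
q + ½dt·q⊗(0,ω), renormalized = (-0.0311, 0.7011, 0.7124, -0.0028)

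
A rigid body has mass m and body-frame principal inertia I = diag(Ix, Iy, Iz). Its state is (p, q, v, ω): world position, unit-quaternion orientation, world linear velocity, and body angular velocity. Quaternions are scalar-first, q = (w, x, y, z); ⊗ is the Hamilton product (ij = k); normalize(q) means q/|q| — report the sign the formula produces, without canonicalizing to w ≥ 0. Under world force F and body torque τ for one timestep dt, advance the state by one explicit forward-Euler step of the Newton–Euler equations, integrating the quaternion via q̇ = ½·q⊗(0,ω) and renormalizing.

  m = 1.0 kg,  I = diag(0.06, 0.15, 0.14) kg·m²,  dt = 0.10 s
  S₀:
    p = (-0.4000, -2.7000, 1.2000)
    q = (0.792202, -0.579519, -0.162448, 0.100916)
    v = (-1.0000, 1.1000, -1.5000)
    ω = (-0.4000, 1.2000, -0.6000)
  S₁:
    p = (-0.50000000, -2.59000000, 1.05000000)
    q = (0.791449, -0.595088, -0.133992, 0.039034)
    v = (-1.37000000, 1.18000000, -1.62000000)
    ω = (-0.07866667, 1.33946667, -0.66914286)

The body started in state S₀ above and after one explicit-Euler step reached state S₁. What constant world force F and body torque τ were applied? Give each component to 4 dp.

v₁ − v₀ = (-0.37000000, 0.08000000, -0.12000000)
m·(v₁−v₀)/dt = (-3.7000, 0.8000, -1.2000)
rate change Δω = (0.32133333, 0.13946667, -0.06914286)
gyro term ω₀×Iω₀ = (0.0072, -0.0192, -0.0432)
τ = I·(Δω/dt) + ω₀×(Iω₀) = (0.2000, 0.1900, -0.1400)

F = (-3.7000, 0.8000, -1.2000)
τ = (0.2000, 0.1900, -0.1400)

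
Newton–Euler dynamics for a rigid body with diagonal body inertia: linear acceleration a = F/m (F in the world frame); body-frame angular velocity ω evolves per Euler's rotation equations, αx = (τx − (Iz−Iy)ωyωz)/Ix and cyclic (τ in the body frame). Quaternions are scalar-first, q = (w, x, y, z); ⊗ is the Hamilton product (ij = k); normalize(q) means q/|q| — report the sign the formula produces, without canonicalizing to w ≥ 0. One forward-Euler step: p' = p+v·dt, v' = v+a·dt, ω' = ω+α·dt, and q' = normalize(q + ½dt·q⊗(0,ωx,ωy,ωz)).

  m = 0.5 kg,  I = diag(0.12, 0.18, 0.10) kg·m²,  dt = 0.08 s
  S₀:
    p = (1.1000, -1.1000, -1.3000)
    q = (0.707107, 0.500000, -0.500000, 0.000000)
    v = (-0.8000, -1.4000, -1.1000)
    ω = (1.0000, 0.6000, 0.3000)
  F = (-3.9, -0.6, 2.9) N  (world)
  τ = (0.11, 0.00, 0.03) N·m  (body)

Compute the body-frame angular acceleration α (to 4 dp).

gyro term ω×Iω = (-0.0144, 0.0060, 0.0360)
α = I⁻¹(τ − ω×Iω) = (1.0367, -0.0333, -0.0600)

α = (1.0367, -0.0333, -0.0600)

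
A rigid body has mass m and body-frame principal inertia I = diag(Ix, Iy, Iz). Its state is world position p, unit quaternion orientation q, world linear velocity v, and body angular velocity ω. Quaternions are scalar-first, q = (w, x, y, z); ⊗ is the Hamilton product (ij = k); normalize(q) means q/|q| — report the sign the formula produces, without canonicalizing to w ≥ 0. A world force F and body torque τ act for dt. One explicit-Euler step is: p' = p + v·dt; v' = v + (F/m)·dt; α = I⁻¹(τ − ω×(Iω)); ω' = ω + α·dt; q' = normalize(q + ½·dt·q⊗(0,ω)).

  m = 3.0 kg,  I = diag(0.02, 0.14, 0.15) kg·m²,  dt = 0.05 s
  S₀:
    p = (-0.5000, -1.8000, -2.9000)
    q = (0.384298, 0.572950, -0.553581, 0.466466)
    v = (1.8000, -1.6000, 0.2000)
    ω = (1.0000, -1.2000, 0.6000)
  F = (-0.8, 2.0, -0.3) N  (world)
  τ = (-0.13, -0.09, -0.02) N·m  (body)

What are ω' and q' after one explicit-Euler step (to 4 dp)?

ω' = (0.6930, -1.2043, 0.6413)
q' = (0.3461, 0.5877, -0.5616, 0.4685)

ω×(Iω) gyroscopic = (-0.0072, -0.0780, -0.1440)
(τ − ω×Iω)/I = (-6.1400, -0.0857, 0.8267)
ω + α·dt = (0.6930, -1.2043, 0.6413)
Hamilton product q⊗(0,ω) = (-1.5171268, 0.6119086, -0.3384616, 0.0966198)
updated quaternion q' = (0.3461, 0.5877, -0.5616, 0.4685)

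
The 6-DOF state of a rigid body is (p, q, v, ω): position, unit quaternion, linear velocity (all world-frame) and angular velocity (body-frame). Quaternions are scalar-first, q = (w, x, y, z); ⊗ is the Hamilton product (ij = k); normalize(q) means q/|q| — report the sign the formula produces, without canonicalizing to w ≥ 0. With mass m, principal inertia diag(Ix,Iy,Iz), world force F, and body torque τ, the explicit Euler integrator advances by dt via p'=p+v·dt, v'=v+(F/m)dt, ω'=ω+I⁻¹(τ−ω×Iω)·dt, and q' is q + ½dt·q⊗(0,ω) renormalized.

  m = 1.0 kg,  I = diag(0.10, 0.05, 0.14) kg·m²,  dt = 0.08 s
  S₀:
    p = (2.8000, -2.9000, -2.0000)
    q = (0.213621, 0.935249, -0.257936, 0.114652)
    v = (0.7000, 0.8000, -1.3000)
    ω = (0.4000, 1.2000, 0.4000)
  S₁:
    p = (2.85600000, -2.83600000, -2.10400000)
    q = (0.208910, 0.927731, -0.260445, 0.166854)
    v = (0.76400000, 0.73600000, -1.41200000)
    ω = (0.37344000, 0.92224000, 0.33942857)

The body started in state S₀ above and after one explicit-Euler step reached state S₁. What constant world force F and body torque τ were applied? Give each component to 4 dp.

Δω = ω₁−ω₀ = (-0.02656000, -0.27776000, -0.06057143)
precession coupling = (0.0432, -0.0064, -0.0240)
τ = I·(Δω/dt) + ω₀×(Iω₀) = (0.0100, -0.1800, -0.1300)
Δv = v₁−v₀ = (0.06400000, -0.06400000, -0.11200000)
F = m·Δv/dt = (0.8000, -0.8000, -1.4000)

F = (0.8000, -0.8000, -1.4000)
τ = (0.0100, -0.1800, -0.1300)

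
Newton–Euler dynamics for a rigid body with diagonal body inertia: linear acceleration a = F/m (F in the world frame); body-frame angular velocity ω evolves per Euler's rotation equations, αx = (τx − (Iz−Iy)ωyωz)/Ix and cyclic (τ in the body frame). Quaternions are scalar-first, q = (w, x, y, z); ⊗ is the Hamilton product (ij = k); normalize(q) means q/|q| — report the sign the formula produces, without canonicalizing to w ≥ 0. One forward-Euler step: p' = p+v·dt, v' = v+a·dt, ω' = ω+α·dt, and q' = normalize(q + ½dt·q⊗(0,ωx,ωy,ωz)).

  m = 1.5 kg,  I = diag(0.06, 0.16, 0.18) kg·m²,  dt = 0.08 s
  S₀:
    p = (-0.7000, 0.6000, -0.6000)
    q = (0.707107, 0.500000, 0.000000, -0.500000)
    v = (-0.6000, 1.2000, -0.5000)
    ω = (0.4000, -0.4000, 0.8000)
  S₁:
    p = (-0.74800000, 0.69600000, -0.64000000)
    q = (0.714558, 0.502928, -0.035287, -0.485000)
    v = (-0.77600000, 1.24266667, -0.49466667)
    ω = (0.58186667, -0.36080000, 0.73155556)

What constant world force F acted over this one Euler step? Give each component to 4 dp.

F = (-3.3000, 0.8000, 0.1000)

Δv = v₁−v₀ = (-0.17600000, 0.04266667, 0.00533333)
m·(v₁−v₀)/dt = (-3.3000, 0.8000, 0.1000)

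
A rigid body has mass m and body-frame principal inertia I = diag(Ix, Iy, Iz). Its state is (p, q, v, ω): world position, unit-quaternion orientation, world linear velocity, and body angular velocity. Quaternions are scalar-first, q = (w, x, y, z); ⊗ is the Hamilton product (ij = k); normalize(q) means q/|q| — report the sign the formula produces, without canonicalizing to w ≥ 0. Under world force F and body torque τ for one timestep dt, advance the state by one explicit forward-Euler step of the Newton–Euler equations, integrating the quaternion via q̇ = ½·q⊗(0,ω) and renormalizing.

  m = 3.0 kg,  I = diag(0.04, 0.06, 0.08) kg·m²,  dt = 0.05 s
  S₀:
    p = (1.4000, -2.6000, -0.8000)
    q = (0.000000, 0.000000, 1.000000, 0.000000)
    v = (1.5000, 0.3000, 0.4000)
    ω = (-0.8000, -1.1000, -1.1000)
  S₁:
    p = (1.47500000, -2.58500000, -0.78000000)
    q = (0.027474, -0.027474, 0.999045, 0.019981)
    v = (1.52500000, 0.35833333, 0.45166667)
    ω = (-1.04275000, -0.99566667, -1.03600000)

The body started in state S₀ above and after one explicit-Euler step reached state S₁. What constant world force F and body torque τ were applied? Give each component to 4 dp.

F = (1.5000, 3.5000, 3.1000)
τ = (-0.1700, 0.0900, 0.1200)

v₁ − v₀ = (0.02500000, 0.05833333, 0.05166667)
applied force F = (1.5000, 3.5000, 3.1000)
ω₁ − ω₀ = (-0.24275000, 0.10433333, 0.06400000)
τ = I·(Δω/dt) + ω₀×(Iω₀) = (-0.1700, 0.0900, 0.1200)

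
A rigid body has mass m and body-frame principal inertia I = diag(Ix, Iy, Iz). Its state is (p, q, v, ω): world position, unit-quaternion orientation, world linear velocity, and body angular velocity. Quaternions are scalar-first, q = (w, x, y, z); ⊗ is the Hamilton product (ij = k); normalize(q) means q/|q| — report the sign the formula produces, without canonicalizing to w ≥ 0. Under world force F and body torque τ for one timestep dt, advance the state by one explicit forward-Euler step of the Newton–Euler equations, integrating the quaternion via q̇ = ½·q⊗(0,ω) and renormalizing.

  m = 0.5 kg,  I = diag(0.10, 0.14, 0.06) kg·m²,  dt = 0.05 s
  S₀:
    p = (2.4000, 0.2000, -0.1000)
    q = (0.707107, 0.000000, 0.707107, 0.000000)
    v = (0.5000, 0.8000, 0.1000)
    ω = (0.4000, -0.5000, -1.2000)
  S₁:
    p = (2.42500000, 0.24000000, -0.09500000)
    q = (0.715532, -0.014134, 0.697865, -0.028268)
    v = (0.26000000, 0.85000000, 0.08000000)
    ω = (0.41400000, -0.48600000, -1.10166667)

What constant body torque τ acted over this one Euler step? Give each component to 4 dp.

rate change Δω = (0.01400000, 0.01400000, 0.09833333)
ω₀×(Iω₀) = (-0.0480, -0.0192, -0.0080)
I·α + gyro = (-0.0200, 0.0200, 0.1100)

τ = (-0.0200, 0.0200, 0.1100)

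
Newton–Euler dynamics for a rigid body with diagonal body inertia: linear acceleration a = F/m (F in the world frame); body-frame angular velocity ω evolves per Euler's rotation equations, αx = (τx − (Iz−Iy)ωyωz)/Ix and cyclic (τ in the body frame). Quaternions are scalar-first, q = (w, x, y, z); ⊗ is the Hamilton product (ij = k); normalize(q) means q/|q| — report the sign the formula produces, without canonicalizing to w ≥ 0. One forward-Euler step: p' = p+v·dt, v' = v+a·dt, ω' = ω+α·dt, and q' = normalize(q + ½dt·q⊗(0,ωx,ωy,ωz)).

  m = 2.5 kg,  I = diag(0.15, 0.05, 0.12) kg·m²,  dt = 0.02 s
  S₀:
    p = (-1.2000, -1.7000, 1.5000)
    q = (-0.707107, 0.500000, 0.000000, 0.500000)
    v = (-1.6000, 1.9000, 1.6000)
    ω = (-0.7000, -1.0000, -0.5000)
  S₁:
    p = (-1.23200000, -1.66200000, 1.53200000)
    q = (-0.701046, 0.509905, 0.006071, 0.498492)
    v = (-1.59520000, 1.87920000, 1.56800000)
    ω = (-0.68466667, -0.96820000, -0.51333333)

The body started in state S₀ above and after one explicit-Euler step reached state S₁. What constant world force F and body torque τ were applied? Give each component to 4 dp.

Δv = v₁−v₀ = (0.00480000, -0.02080000, -0.03200000)
F = m·Δv/dt = (0.6000, -2.6000, -4.0000)
Δω = ω₁−ω₀ = (0.01533333, 0.03180000, -0.01333333)
gyro term ω₀×Iω₀ = (0.0350, 0.0105, -0.0700)
applied torque τ = (0.1500, 0.0900, -0.1500)

F = (0.6000, -2.6000, -4.0000)
τ = (0.1500, 0.0900, -0.1500)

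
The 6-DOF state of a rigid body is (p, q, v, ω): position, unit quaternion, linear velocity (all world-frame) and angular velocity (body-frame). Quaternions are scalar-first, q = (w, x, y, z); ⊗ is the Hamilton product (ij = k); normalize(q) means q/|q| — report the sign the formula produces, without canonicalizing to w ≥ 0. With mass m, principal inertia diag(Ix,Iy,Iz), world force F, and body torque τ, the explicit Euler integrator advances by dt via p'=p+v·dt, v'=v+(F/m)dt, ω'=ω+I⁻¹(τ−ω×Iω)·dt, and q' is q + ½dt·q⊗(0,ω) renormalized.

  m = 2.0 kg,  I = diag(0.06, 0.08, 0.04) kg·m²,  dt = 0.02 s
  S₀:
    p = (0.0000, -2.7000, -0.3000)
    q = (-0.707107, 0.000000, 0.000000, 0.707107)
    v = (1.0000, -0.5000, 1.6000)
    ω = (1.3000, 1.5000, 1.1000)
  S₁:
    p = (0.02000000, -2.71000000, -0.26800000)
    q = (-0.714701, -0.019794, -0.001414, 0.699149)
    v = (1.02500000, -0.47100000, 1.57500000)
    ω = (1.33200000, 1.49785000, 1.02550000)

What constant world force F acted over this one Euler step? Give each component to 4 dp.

v₁ − v₀ = (0.02500000, 0.02900000, -0.02500000)
applied force F = (2.5000, 2.9000, -2.5000)

F = (2.5000, 2.9000, -2.5000)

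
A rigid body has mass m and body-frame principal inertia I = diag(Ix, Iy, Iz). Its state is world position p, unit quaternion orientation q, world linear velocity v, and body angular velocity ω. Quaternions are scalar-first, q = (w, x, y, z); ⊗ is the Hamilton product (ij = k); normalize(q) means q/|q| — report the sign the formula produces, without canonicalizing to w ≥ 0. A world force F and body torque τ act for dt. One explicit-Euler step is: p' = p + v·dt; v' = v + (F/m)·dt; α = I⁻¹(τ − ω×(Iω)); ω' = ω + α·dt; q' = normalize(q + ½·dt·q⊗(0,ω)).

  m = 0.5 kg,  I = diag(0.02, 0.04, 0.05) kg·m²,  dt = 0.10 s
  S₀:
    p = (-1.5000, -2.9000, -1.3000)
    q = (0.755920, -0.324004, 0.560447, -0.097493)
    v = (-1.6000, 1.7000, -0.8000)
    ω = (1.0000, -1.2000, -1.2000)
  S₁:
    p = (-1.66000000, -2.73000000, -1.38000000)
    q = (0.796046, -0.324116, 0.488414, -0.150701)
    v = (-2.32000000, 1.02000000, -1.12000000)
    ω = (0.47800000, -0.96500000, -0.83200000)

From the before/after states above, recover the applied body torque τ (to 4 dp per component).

τ = (-0.0900, 0.1300, 0.1600)

rate change Δω = (-0.52200000, 0.23500000, 0.36800000)
gyro term ω₀×Iω₀ = (0.0144, 0.0360, -0.0240)
I·α + gyro = (-0.0900, 0.1300, 0.1600)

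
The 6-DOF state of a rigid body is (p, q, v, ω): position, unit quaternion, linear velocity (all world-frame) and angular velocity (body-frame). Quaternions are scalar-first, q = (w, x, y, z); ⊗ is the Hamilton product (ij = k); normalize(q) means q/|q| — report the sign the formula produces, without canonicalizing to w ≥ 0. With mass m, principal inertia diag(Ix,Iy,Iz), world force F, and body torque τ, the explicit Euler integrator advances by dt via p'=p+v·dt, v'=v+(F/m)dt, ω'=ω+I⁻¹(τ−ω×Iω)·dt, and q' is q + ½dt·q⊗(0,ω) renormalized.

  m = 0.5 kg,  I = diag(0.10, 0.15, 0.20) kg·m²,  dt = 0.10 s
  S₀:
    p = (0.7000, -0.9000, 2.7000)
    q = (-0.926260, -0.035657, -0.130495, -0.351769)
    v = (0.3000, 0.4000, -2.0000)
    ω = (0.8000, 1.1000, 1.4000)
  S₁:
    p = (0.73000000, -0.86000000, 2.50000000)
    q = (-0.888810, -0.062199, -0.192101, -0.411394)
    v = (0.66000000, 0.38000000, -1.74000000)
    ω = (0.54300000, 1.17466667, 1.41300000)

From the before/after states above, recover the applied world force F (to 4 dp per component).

F = (1.8000, -0.1000, 1.3000)

velocity change Δv = (0.36000000, -0.02000000, 0.26000000)
F = m·Δv/dt = (1.8000, -0.1000, 1.3000)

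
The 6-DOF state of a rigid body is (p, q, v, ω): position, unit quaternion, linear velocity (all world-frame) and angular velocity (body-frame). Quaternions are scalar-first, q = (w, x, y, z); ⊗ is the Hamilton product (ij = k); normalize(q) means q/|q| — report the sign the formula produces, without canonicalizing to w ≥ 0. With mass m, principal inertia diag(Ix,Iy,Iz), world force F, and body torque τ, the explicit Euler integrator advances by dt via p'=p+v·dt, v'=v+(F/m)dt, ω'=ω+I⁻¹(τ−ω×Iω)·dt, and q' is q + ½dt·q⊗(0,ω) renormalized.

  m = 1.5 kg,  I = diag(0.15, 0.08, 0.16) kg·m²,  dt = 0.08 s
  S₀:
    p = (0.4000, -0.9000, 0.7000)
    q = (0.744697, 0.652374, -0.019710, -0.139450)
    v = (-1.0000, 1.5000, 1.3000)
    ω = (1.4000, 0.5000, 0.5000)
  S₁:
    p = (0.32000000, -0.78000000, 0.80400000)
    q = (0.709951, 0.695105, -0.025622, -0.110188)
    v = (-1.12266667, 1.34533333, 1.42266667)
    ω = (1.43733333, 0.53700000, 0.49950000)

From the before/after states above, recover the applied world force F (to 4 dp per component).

Δv = v₁−v₀ = (-0.12266667, -0.15466667, 0.12266667)
applied force F = (-2.3000, -2.9000, 2.3000)

F = (-2.3000, -2.9000, 2.3000)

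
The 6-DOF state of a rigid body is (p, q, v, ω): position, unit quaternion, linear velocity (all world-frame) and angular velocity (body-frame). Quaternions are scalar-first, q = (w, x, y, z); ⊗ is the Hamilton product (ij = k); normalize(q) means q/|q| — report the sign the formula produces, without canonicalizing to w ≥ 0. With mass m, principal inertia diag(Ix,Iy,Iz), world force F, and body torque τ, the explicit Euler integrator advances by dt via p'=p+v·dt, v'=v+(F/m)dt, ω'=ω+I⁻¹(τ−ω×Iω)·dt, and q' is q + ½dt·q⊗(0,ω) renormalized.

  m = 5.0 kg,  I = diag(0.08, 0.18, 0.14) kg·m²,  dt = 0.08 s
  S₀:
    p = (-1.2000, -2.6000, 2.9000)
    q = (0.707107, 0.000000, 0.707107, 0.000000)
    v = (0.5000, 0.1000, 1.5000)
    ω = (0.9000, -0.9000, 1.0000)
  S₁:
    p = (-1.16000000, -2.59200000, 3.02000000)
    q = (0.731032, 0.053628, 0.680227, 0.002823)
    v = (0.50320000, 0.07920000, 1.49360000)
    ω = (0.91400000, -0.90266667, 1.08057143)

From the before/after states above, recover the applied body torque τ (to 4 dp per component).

τ = (0.0500, -0.0600, 0.0600)

ω₁ − ω₀ = (0.01400000, -0.00266667, 0.08057143)
ω₀×(Iω₀) = (0.0360, -0.0540, -0.0810)
I·α + gyro = (0.0500, -0.0600, 0.0600)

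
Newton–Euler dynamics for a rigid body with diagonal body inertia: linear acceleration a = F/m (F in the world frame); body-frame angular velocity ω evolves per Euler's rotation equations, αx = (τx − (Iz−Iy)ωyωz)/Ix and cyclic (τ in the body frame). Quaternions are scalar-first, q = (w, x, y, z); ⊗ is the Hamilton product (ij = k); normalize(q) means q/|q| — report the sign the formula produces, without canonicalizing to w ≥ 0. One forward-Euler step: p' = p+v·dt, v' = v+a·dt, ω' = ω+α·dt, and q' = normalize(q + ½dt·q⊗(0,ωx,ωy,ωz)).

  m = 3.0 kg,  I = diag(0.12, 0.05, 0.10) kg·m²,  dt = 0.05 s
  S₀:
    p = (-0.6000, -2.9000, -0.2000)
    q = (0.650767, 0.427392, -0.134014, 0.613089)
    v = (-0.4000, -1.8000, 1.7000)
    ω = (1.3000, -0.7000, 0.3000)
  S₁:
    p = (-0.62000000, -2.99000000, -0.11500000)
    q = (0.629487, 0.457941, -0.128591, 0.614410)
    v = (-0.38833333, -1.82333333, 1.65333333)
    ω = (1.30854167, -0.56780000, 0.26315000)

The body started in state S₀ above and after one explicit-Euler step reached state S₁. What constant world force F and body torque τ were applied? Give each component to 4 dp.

v₁ − v₀ = (0.01166667, -0.02333333, -0.04666667)
m·(v₁−v₀)/dt = (0.7000, -1.4000, -2.8000)
rate change Δω = (0.00854167, 0.13220000, -0.03685000)
gyro term ω₀×Iω₀ = (-0.0105, 0.0078, 0.0637)
applied torque τ = (0.0100, 0.1400, -0.0100)

F = (0.7000, -1.4000, -2.8000)
τ = (0.0100, 0.1400, -0.0100)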